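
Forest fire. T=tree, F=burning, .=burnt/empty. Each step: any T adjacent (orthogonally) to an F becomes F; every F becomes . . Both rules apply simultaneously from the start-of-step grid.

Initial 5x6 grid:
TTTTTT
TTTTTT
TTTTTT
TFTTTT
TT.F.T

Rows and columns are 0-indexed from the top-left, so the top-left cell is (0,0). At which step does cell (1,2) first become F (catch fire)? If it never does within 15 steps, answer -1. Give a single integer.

Step 1: cell (1,2)='T' (+5 fires, +2 burnt)
Step 2: cell (1,2)='T' (+6 fires, +5 burnt)
Step 3: cell (1,2)='F' (+6 fires, +6 burnt)
  -> target ignites at step 3
Step 4: cell (1,2)='.' (+6 fires, +6 burnt)
Step 5: cell (1,2)='.' (+2 fires, +6 burnt)
Step 6: cell (1,2)='.' (+1 fires, +2 burnt)
Step 7: cell (1,2)='.' (+0 fires, +1 burnt)
  fire out at step 7

3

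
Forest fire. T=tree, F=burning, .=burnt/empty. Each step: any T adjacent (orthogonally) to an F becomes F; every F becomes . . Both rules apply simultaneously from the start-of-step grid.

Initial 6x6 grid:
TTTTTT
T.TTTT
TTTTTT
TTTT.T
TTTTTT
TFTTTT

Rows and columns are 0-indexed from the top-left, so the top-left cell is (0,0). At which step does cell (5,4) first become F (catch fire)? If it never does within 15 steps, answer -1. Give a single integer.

Step 1: cell (5,4)='T' (+3 fires, +1 burnt)
Step 2: cell (5,4)='T' (+4 fires, +3 burnt)
Step 3: cell (5,4)='F' (+5 fires, +4 burnt)
  -> target ignites at step 3
Step 4: cell (5,4)='.' (+5 fires, +5 burnt)
Step 5: cell (5,4)='.' (+4 fires, +5 burnt)
Step 6: cell (5,4)='.' (+5 fires, +4 burnt)
Step 7: cell (5,4)='.' (+4 fires, +5 burnt)
Step 8: cell (5,4)='.' (+2 fires, +4 burnt)
Step 9: cell (5,4)='.' (+1 fires, +2 burnt)
Step 10: cell (5,4)='.' (+0 fires, +1 burnt)
  fire out at step 10

3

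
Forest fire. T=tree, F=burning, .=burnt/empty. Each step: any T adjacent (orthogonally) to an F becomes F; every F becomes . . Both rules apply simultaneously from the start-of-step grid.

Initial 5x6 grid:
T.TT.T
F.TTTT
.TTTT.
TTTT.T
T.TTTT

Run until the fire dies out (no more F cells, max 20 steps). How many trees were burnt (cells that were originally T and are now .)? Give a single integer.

Answer: 1

Derivation:
Step 1: +1 fires, +1 burnt (F count now 1)
Step 2: +0 fires, +1 burnt (F count now 0)
Fire out after step 2
Initially T: 22, now '.': 9
Total burnt (originally-T cells now '.'): 1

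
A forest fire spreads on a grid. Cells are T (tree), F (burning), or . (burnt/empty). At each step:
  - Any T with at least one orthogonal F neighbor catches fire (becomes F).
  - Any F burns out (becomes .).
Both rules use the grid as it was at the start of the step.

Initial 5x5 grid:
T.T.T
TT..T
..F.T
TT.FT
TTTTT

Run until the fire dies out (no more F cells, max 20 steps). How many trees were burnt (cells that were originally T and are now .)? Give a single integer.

Answer: 11

Derivation:
Step 1: +2 fires, +2 burnt (F count now 2)
Step 2: +3 fires, +2 burnt (F count now 3)
Step 3: +2 fires, +3 burnt (F count now 2)
Step 4: +3 fires, +2 burnt (F count now 3)
Step 5: +1 fires, +3 burnt (F count now 1)
Step 6: +0 fires, +1 burnt (F count now 0)
Fire out after step 6
Initially T: 15, now '.': 21
Total burnt (originally-T cells now '.'): 11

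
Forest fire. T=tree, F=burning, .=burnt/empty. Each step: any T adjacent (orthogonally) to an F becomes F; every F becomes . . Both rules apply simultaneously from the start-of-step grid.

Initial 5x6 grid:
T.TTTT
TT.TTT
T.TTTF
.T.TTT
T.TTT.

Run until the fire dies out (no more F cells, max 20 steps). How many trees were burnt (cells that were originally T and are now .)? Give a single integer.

Step 1: +3 fires, +1 burnt (F count now 3)
Step 2: +4 fires, +3 burnt (F count now 4)
Step 3: +5 fires, +4 burnt (F count now 5)
Step 4: +2 fires, +5 burnt (F count now 2)
Step 5: +2 fires, +2 burnt (F count now 2)
Step 6: +0 fires, +2 burnt (F count now 0)
Fire out after step 6
Initially T: 22, now '.': 24
Total burnt (originally-T cells now '.'): 16

Answer: 16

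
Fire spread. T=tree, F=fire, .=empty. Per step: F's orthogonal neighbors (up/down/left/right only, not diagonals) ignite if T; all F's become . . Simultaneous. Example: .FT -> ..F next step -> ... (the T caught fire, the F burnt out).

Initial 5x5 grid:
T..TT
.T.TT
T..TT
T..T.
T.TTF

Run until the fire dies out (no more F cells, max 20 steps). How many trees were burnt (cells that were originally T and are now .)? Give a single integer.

Step 1: +1 fires, +1 burnt (F count now 1)
Step 2: +2 fires, +1 burnt (F count now 2)
Step 3: +1 fires, +2 burnt (F count now 1)
Step 4: +2 fires, +1 burnt (F count now 2)
Step 5: +2 fires, +2 burnt (F count now 2)
Step 6: +1 fires, +2 burnt (F count now 1)
Step 7: +0 fires, +1 burnt (F count now 0)
Fire out after step 7
Initially T: 14, now '.': 20
Total burnt (originally-T cells now '.'): 9

Answer: 9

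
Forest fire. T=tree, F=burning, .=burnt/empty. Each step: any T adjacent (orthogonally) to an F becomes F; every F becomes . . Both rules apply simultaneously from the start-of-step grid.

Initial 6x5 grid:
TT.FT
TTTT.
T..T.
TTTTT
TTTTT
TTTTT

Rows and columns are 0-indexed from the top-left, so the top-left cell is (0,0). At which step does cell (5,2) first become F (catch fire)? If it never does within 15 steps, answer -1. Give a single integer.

Step 1: cell (5,2)='T' (+2 fires, +1 burnt)
Step 2: cell (5,2)='T' (+2 fires, +2 burnt)
Step 3: cell (5,2)='T' (+2 fires, +2 burnt)
Step 4: cell (5,2)='T' (+5 fires, +2 burnt)
Step 5: cell (5,2)='T' (+6 fires, +5 burnt)
Step 6: cell (5,2)='F' (+4 fires, +6 burnt)
  -> target ignites at step 6
Step 7: cell (5,2)='.' (+2 fires, +4 burnt)
Step 8: cell (5,2)='.' (+1 fires, +2 burnt)
Step 9: cell (5,2)='.' (+0 fires, +1 burnt)
  fire out at step 9

6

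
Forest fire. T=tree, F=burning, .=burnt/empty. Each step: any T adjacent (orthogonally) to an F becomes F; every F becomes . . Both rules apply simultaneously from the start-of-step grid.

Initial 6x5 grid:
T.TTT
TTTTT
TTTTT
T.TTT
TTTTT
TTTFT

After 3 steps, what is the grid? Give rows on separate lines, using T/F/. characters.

Step 1: 3 trees catch fire, 1 burn out
  T.TTT
  TTTTT
  TTTTT
  T.TTT
  TTTFT
  TTF.F
Step 2: 4 trees catch fire, 3 burn out
  T.TTT
  TTTTT
  TTTTT
  T.TFT
  TTF.F
  TF...
Step 3: 5 trees catch fire, 4 burn out
  T.TTT
  TTTTT
  TTTFT
  T.F.F
  TF...
  F....

T.TTT
TTTTT
TTTFT
T.F.F
TF...
F....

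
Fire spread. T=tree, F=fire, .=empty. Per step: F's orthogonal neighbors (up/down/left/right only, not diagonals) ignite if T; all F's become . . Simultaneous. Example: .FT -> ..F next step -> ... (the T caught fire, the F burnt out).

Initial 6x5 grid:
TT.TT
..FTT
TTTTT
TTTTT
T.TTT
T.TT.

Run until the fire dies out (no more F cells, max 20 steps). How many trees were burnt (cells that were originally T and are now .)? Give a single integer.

Step 1: +2 fires, +1 burnt (F count now 2)
Step 2: +5 fires, +2 burnt (F count now 5)
Step 3: +6 fires, +5 burnt (F count now 6)
Step 4: +4 fires, +6 burnt (F count now 4)
Step 5: +3 fires, +4 burnt (F count now 3)
Step 6: +1 fires, +3 burnt (F count now 1)
Step 7: +0 fires, +1 burnt (F count now 0)
Fire out after step 7
Initially T: 23, now '.': 28
Total burnt (originally-T cells now '.'): 21

Answer: 21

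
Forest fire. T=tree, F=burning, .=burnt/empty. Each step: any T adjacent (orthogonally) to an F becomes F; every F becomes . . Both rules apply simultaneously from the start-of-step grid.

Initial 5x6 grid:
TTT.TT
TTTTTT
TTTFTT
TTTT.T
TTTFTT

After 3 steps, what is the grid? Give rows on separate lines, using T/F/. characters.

Step 1: 6 trees catch fire, 2 burn out
  TTT.TT
  TTTFTT
  TTF.FT
  TTTF.T
  TTF.FT
Step 2: 7 trees catch fire, 6 burn out
  TTT.TT
  TTF.FT
  TF...F
  TTF..T
  TF...F
Step 3: 8 trees catch fire, 7 burn out
  TTF.FT
  TF...F
  F.....
  TF...F
  F.....

TTF.FT
TF...F
F.....
TF...F
F.....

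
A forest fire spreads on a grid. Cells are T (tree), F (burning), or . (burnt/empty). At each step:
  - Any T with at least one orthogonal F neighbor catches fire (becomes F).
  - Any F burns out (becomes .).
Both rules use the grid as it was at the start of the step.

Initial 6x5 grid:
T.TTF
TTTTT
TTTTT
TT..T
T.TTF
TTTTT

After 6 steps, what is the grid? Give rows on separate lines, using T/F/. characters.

Step 1: 5 trees catch fire, 2 burn out
  T.TF.
  TTTTF
  TTTTT
  TT..F
  T.TF.
  TTTTF
Step 2: 5 trees catch fire, 5 burn out
  T.F..
  TTTF.
  TTTTF
  TT...
  T.F..
  TTTF.
Step 3: 3 trees catch fire, 5 burn out
  T....
  TTF..
  TTTF.
  TT...
  T....
  TTF..
Step 4: 3 trees catch fire, 3 burn out
  T....
  TF...
  TTF..
  TT...
  T....
  TF...
Step 5: 3 trees catch fire, 3 burn out
  T....
  F....
  TF...
  TT...
  T....
  F....
Step 6: 4 trees catch fire, 3 burn out
  F....
  .....
  F....
  TF...
  F....
  .....

F....
.....
F....
TF...
F....
.....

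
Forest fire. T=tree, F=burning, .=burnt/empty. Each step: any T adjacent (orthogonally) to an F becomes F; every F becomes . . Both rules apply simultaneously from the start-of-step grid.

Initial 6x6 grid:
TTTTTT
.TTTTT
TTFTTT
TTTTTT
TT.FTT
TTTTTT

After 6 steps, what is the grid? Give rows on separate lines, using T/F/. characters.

Step 1: 7 trees catch fire, 2 burn out
  TTTTTT
  .TFTTT
  TF.FTT
  TTFFTT
  TT..FT
  TTTFTT
Step 2: 10 trees catch fire, 7 burn out
  TTFTTT
  .F.FTT
  F...FT
  TF..FT
  TT...F
  TTF.FT
Step 3: 9 trees catch fire, 10 burn out
  TF.FTT
  ....FT
  .....F
  F....F
  TF....
  TF...F
Step 4: 5 trees catch fire, 9 burn out
  F...FT
  .....F
  ......
  ......
  F.....
  F.....
Step 5: 1 trees catch fire, 5 burn out
  .....F
  ......
  ......
  ......
  ......
  ......
Step 6: 0 trees catch fire, 1 burn out
  ......
  ......
  ......
  ......
  ......
  ......

......
......
......
......
......
......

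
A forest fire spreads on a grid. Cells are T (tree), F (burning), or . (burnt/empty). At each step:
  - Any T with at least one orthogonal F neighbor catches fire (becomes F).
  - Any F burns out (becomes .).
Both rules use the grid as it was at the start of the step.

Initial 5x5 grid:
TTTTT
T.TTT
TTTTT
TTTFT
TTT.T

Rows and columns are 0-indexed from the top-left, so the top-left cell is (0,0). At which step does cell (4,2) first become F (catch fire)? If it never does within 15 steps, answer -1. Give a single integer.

Step 1: cell (4,2)='T' (+3 fires, +1 burnt)
Step 2: cell (4,2)='F' (+6 fires, +3 burnt)
  -> target ignites at step 2
Step 3: cell (4,2)='.' (+6 fires, +6 burnt)
Step 4: cell (4,2)='.' (+4 fires, +6 burnt)
Step 5: cell (4,2)='.' (+2 fires, +4 burnt)
Step 6: cell (4,2)='.' (+1 fires, +2 burnt)
Step 7: cell (4,2)='.' (+0 fires, +1 burnt)
  fire out at step 7

2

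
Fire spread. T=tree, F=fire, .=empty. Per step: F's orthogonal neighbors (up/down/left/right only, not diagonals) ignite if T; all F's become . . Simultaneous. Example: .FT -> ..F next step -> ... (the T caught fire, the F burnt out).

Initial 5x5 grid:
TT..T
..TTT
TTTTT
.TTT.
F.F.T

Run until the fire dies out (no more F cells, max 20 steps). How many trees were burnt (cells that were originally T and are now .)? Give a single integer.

Step 1: +1 fires, +2 burnt (F count now 1)
Step 2: +3 fires, +1 burnt (F count now 3)
Step 3: +3 fires, +3 burnt (F count now 3)
Step 4: +3 fires, +3 burnt (F count now 3)
Step 5: +1 fires, +3 burnt (F count now 1)
Step 6: +1 fires, +1 burnt (F count now 1)
Step 7: +0 fires, +1 burnt (F count now 0)
Fire out after step 7
Initially T: 15, now '.': 22
Total burnt (originally-T cells now '.'): 12

Answer: 12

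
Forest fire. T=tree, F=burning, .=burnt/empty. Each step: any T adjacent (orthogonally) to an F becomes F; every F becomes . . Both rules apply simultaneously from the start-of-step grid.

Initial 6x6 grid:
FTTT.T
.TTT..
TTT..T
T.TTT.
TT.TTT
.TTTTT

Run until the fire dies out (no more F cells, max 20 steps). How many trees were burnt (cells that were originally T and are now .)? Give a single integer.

Step 1: +1 fires, +1 burnt (F count now 1)
Step 2: +2 fires, +1 burnt (F count now 2)
Step 3: +3 fires, +2 burnt (F count now 3)
Step 4: +3 fires, +3 burnt (F count now 3)
Step 5: +2 fires, +3 burnt (F count now 2)
Step 6: +2 fires, +2 burnt (F count now 2)
Step 7: +3 fires, +2 burnt (F count now 3)
Step 8: +3 fires, +3 burnt (F count now 3)
Step 9: +3 fires, +3 burnt (F count now 3)
Step 10: +1 fires, +3 burnt (F count now 1)
Step 11: +0 fires, +1 burnt (F count now 0)
Fire out after step 11
Initially T: 25, now '.': 34
Total burnt (originally-T cells now '.'): 23

Answer: 23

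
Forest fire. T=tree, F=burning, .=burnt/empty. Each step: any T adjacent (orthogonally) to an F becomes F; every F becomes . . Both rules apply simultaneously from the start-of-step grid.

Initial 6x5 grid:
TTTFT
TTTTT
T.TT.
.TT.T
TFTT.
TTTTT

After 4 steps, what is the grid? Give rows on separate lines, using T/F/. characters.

Step 1: 7 trees catch fire, 2 burn out
  TTF.F
  TTTFT
  T.TT.
  .FT.T
  F.FT.
  TFTTT
Step 2: 8 trees catch fire, 7 burn out
  TF...
  TTF.F
  T.TF.
  ..F.T
  ...F.
  F.FTT
Step 3: 4 trees catch fire, 8 burn out
  F....
  TF...
  T.F..
  ....T
  .....
  ...FT
Step 4: 2 trees catch fire, 4 burn out
  .....
  F....
  T....
  ....T
  .....
  ....F

.....
F....
T....
....T
.....
....F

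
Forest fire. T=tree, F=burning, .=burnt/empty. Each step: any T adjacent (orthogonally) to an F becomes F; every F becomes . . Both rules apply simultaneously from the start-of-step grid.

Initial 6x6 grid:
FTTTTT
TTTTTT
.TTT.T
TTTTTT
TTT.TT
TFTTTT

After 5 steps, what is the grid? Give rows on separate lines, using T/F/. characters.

Step 1: 5 trees catch fire, 2 burn out
  .FTTTT
  FTTTTT
  .TTT.T
  TTTTTT
  TFT.TT
  F.FTTT
Step 2: 6 trees catch fire, 5 burn out
  ..FTTT
  .FTTTT
  .TTT.T
  TFTTTT
  F.F.TT
  ...FTT
Step 3: 6 trees catch fire, 6 burn out
  ...FTT
  ..FTTT
  .FTT.T
  F.FTTT
  ....TT
  ....FT
Step 4: 6 trees catch fire, 6 burn out
  ....FT
  ...FTT
  ..FT.T
  ...FTT
  ....FT
  .....F
Step 5: 5 trees catch fire, 6 burn out
  .....F
  ....FT
  ...F.T
  ....FT
  .....F
  ......

.....F
....FT
...F.T
....FT
.....F
......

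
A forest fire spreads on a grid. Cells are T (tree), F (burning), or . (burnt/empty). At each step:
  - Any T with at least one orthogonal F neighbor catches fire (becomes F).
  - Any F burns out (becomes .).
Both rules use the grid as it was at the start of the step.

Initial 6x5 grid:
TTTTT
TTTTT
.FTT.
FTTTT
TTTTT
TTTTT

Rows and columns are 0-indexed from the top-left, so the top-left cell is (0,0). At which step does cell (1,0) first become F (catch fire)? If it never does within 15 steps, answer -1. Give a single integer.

Step 1: cell (1,0)='T' (+4 fires, +2 burnt)
Step 2: cell (1,0)='F' (+7 fires, +4 burnt)
  -> target ignites at step 2
Step 3: cell (1,0)='.' (+6 fires, +7 burnt)
Step 4: cell (1,0)='.' (+5 fires, +6 burnt)
Step 5: cell (1,0)='.' (+3 fires, +5 burnt)
Step 6: cell (1,0)='.' (+1 fires, +3 burnt)
Step 7: cell (1,0)='.' (+0 fires, +1 burnt)
  fire out at step 7

2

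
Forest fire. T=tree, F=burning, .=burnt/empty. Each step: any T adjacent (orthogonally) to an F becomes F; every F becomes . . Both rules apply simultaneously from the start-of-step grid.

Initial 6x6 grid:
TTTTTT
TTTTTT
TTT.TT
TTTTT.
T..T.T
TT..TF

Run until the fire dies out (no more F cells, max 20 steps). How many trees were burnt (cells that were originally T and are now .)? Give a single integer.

Answer: 2

Derivation:
Step 1: +2 fires, +1 burnt (F count now 2)
Step 2: +0 fires, +2 burnt (F count now 0)
Fire out after step 2
Initially T: 28, now '.': 10
Total burnt (originally-T cells now '.'): 2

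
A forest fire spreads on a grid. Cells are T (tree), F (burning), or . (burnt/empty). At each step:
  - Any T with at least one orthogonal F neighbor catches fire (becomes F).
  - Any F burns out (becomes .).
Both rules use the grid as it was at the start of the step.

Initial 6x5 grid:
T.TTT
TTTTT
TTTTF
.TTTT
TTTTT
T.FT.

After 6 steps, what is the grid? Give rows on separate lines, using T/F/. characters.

Step 1: 5 trees catch fire, 2 burn out
  T.TTT
  TTTTF
  TTTF.
  .TTTF
  TTFTT
  T..F.
Step 2: 8 trees catch fire, 5 burn out
  T.TTF
  TTTF.
  TTF..
  .TFF.
  TF.FF
  T....
Step 3: 5 trees catch fire, 8 burn out
  T.TF.
  TTF..
  TF...
  .F...
  F....
  T....
Step 4: 4 trees catch fire, 5 burn out
  T.F..
  TF...
  F....
  .....
  .....
  F....
Step 5: 1 trees catch fire, 4 burn out
  T....
  F....
  .....
  .....
  .....
  .....
Step 6: 1 trees catch fire, 1 burn out
  F....
  .....
  .....
  .....
  .....
  .....

F....
.....
.....
.....
.....
.....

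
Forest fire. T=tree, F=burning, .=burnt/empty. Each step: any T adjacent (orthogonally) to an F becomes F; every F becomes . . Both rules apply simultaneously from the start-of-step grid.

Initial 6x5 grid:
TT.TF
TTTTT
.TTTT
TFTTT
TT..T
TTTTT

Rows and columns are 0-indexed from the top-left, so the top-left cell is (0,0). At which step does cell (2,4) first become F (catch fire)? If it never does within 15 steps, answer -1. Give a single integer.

Step 1: cell (2,4)='T' (+6 fires, +2 burnt)
Step 2: cell (2,4)='F' (+7 fires, +6 burnt)
  -> target ignites at step 2
Step 3: cell (2,4)='.' (+7 fires, +7 burnt)
Step 4: cell (2,4)='.' (+3 fires, +7 burnt)
Step 5: cell (2,4)='.' (+1 fires, +3 burnt)
Step 6: cell (2,4)='.' (+0 fires, +1 burnt)
  fire out at step 6

2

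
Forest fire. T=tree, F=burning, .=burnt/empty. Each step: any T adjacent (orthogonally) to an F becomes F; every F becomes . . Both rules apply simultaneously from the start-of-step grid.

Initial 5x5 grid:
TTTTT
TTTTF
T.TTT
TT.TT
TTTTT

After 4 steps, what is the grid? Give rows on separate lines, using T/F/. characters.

Step 1: 3 trees catch fire, 1 burn out
  TTTTF
  TTTF.
  T.TTF
  TT.TT
  TTTTT
Step 2: 4 trees catch fire, 3 burn out
  TTTF.
  TTF..
  T.TF.
  TT.TF
  TTTTT
Step 3: 5 trees catch fire, 4 burn out
  TTF..
  TF...
  T.F..
  TT.F.
  TTTTF
Step 4: 3 trees catch fire, 5 burn out
  TF...
  F....
  T....
  TT...
  TTTF.

TF...
F....
T....
TT...
TTTF.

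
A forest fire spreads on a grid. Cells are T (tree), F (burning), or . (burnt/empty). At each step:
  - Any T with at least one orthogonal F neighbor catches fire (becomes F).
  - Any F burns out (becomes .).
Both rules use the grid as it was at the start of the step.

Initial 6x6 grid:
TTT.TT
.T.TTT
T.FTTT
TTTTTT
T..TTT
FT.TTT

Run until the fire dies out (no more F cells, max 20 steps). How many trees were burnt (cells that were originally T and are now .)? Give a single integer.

Step 1: +4 fires, +2 burnt (F count now 4)
Step 2: +5 fires, +4 burnt (F count now 5)
Step 3: +5 fires, +5 burnt (F count now 5)
Step 4: +5 fires, +5 burnt (F count now 5)
Step 5: +3 fires, +5 burnt (F count now 3)
Step 6: +1 fires, +3 burnt (F count now 1)
Step 7: +0 fires, +1 burnt (F count now 0)
Fire out after step 7
Initially T: 27, now '.': 32
Total burnt (originally-T cells now '.'): 23

Answer: 23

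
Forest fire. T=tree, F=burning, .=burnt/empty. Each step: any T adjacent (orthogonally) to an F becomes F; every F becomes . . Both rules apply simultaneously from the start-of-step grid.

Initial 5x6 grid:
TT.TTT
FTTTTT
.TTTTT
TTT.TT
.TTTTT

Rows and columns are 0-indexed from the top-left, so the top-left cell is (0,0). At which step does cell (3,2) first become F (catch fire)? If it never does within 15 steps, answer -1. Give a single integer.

Step 1: cell (3,2)='T' (+2 fires, +1 burnt)
Step 2: cell (3,2)='T' (+3 fires, +2 burnt)
Step 3: cell (3,2)='T' (+3 fires, +3 burnt)
Step 4: cell (3,2)='F' (+6 fires, +3 burnt)
  -> target ignites at step 4
Step 5: cell (3,2)='.' (+4 fires, +6 burnt)
Step 6: cell (3,2)='.' (+4 fires, +4 burnt)
Step 7: cell (3,2)='.' (+2 fires, +4 burnt)
Step 8: cell (3,2)='.' (+1 fires, +2 burnt)
Step 9: cell (3,2)='.' (+0 fires, +1 burnt)
  fire out at step 9

4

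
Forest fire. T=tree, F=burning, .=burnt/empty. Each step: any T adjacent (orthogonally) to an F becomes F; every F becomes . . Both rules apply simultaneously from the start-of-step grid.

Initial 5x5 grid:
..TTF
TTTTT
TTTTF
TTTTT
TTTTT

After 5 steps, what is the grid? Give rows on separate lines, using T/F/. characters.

Step 1: 4 trees catch fire, 2 burn out
  ..TF.
  TTTTF
  TTTF.
  TTTTF
  TTTTT
Step 2: 5 trees catch fire, 4 burn out
  ..F..
  TTTF.
  TTF..
  TTTF.
  TTTTF
Step 3: 4 trees catch fire, 5 burn out
  .....
  TTF..
  TF...
  TTF..
  TTTF.
Step 4: 4 trees catch fire, 4 burn out
  .....
  TF...
  F....
  TF...
  TTF..
Step 5: 3 trees catch fire, 4 burn out
  .....
  F....
  .....
  F....
  TF...

.....
F....
.....
F....
TF...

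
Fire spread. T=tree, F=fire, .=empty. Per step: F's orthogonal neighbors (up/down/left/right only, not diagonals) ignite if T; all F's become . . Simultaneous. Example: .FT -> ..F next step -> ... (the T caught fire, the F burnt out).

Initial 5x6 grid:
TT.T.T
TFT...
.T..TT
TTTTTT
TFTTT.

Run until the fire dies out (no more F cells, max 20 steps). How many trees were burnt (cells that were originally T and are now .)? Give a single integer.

Step 1: +7 fires, +2 burnt (F count now 7)
Step 2: +4 fires, +7 burnt (F count now 4)
Step 3: +2 fires, +4 burnt (F count now 2)
Step 4: +1 fires, +2 burnt (F count now 1)
Step 5: +2 fires, +1 burnt (F count now 2)
Step 6: +1 fires, +2 burnt (F count now 1)
Step 7: +0 fires, +1 burnt (F count now 0)
Fire out after step 7
Initially T: 19, now '.': 28
Total burnt (originally-T cells now '.'): 17

Answer: 17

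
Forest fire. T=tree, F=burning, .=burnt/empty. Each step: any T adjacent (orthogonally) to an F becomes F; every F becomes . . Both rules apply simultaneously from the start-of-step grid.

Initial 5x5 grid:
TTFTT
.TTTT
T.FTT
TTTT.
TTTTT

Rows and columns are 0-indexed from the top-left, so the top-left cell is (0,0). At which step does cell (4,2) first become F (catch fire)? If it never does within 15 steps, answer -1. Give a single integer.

Step 1: cell (4,2)='T' (+5 fires, +2 burnt)
Step 2: cell (4,2)='F' (+8 fires, +5 burnt)
  -> target ignites at step 2
Step 3: cell (4,2)='.' (+4 fires, +8 burnt)
Step 4: cell (4,2)='.' (+3 fires, +4 burnt)
Step 5: cell (4,2)='.' (+0 fires, +3 burnt)
  fire out at step 5

2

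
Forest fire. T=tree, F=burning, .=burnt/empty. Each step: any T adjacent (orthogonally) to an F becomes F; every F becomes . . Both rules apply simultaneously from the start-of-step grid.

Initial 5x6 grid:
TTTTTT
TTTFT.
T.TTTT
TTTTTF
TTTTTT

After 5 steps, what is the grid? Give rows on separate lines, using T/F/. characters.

Step 1: 7 trees catch fire, 2 burn out
  TTTFTT
  TTF.F.
  T.TFTF
  TTTTF.
  TTTTTF
Step 2: 7 trees catch fire, 7 burn out
  TTF.FT
  TF....
  T.F.F.
  TTTF..
  TTTTF.
Step 3: 5 trees catch fire, 7 burn out
  TF...F
  F.....
  T.....
  TTF...
  TTTF..
Step 4: 4 trees catch fire, 5 burn out
  F.....
  ......
  F.....
  TF....
  TTF...
Step 5: 2 trees catch fire, 4 burn out
  ......
  ......
  ......
  F.....
  TF....

......
......
......
F.....
TF....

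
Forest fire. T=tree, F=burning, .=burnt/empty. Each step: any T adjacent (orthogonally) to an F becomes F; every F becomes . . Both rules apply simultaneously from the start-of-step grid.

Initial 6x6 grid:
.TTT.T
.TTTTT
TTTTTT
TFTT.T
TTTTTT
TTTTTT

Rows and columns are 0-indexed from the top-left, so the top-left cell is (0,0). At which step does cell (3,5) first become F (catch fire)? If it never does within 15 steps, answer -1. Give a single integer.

Step 1: cell (3,5)='T' (+4 fires, +1 burnt)
Step 2: cell (3,5)='T' (+7 fires, +4 burnt)
Step 3: cell (3,5)='T' (+6 fires, +7 burnt)
Step 4: cell (3,5)='T' (+5 fires, +6 burnt)
Step 5: cell (3,5)='T' (+5 fires, +5 burnt)
Step 6: cell (3,5)='F' (+3 fires, +5 burnt)
  -> target ignites at step 6
Step 7: cell (3,5)='.' (+1 fires, +3 burnt)
Step 8: cell (3,5)='.' (+0 fires, +1 burnt)
  fire out at step 8

6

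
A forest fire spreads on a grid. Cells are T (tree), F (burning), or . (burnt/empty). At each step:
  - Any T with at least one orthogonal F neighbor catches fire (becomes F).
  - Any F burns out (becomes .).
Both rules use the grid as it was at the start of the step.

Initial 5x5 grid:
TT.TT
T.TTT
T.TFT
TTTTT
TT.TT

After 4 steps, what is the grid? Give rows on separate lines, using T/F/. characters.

Step 1: 4 trees catch fire, 1 burn out
  TT.TT
  T.TFT
  T.F.F
  TTTFT
  TT.TT
Step 2: 6 trees catch fire, 4 burn out
  TT.FT
  T.F.F
  T....
  TTF.F
  TT.FT
Step 3: 3 trees catch fire, 6 burn out
  TT..F
  T....
  T....
  TF...
  TT..F
Step 4: 2 trees catch fire, 3 burn out
  TT...
  T....
  T....
  F....
  TF...

TT...
T....
T....
F....
TF...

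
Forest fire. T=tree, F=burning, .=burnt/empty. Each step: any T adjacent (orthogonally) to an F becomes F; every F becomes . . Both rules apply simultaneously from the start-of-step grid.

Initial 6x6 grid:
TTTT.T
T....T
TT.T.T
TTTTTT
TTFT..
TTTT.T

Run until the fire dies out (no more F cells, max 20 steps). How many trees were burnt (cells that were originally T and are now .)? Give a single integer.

Step 1: +4 fires, +1 burnt (F count now 4)
Step 2: +5 fires, +4 burnt (F count now 5)
Step 3: +5 fires, +5 burnt (F count now 5)
Step 4: +2 fires, +5 burnt (F count now 2)
Step 5: +2 fires, +2 burnt (F count now 2)
Step 6: +2 fires, +2 burnt (F count now 2)
Step 7: +2 fires, +2 burnt (F count now 2)
Step 8: +1 fires, +2 burnt (F count now 1)
Step 9: +1 fires, +1 burnt (F count now 1)
Step 10: +0 fires, +1 burnt (F count now 0)
Fire out after step 10
Initially T: 25, now '.': 35
Total burnt (originally-T cells now '.'): 24

Answer: 24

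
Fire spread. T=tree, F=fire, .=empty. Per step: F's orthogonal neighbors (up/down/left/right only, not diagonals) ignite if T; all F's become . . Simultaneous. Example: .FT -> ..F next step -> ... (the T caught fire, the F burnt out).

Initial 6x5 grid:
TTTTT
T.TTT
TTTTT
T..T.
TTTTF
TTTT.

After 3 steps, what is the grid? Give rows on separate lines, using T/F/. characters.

Step 1: 1 trees catch fire, 1 burn out
  TTTTT
  T.TTT
  TTTTT
  T..T.
  TTTF.
  TTTT.
Step 2: 3 trees catch fire, 1 burn out
  TTTTT
  T.TTT
  TTTTT
  T..F.
  TTF..
  TTTF.
Step 3: 3 trees catch fire, 3 burn out
  TTTTT
  T.TTT
  TTTFT
  T....
  TF...
  TTF..

TTTTT
T.TTT
TTTFT
T....
TF...
TTF..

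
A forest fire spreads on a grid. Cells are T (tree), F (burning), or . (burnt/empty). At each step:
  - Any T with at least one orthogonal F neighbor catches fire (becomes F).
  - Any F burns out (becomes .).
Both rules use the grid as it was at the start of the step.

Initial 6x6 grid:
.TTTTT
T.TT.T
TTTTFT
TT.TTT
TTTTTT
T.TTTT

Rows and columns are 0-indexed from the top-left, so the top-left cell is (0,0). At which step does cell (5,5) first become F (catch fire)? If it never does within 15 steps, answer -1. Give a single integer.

Step 1: cell (5,5)='T' (+3 fires, +1 burnt)
Step 2: cell (5,5)='T' (+6 fires, +3 burnt)
Step 3: cell (5,5)='T' (+7 fires, +6 burnt)
Step 4: cell (5,5)='F' (+7 fires, +7 burnt)
  -> target ignites at step 4
Step 5: cell (5,5)='.' (+5 fires, +7 burnt)
Step 6: cell (5,5)='.' (+1 fires, +5 burnt)
Step 7: cell (5,5)='.' (+1 fires, +1 burnt)
Step 8: cell (5,5)='.' (+0 fires, +1 burnt)
  fire out at step 8

4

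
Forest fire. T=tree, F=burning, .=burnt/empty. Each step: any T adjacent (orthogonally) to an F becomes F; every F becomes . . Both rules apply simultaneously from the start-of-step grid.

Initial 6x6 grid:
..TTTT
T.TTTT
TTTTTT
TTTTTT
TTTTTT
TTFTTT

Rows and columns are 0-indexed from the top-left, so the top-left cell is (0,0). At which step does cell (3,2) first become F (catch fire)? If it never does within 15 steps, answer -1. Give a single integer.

Step 1: cell (3,2)='T' (+3 fires, +1 burnt)
Step 2: cell (3,2)='F' (+5 fires, +3 burnt)
  -> target ignites at step 2
Step 3: cell (3,2)='.' (+6 fires, +5 burnt)
Step 4: cell (3,2)='.' (+6 fires, +6 burnt)
Step 5: cell (3,2)='.' (+5 fires, +6 burnt)
Step 6: cell (3,2)='.' (+4 fires, +5 burnt)
Step 7: cell (3,2)='.' (+2 fires, +4 burnt)
Step 8: cell (3,2)='.' (+1 fires, +2 burnt)
Step 9: cell (3,2)='.' (+0 fires, +1 burnt)
  fire out at step 9

2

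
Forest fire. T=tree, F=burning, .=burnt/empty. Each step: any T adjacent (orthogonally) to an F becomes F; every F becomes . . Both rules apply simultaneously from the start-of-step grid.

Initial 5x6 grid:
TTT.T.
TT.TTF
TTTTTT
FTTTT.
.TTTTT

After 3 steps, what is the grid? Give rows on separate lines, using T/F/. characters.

Step 1: 4 trees catch fire, 2 burn out
  TTT.T.
  TT.TF.
  FTTTTF
  .FTTT.
  .TTTTT
Step 2: 7 trees catch fire, 4 burn out
  TTT.F.
  FT.F..
  .FTTF.
  ..FTT.
  .FTTTT
Step 3: 7 trees catch fire, 7 burn out
  FTT...
  .F....
  ..FF..
  ...FF.
  ..FTTT

FTT...
.F....
..FF..
...FF.
..FTTT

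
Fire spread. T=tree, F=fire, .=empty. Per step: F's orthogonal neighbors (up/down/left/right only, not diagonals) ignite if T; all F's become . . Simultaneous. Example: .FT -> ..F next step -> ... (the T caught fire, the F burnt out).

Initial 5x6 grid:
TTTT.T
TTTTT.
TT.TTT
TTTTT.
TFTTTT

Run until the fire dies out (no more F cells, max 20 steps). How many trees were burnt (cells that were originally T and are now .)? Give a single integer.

Answer: 24

Derivation:
Step 1: +3 fires, +1 burnt (F count now 3)
Step 2: +4 fires, +3 burnt (F count now 4)
Step 3: +4 fires, +4 burnt (F count now 4)
Step 4: +6 fires, +4 burnt (F count now 6)
Step 5: +4 fires, +6 burnt (F count now 4)
Step 6: +3 fires, +4 burnt (F count now 3)
Step 7: +0 fires, +3 burnt (F count now 0)
Fire out after step 7
Initially T: 25, now '.': 29
Total burnt (originally-T cells now '.'): 24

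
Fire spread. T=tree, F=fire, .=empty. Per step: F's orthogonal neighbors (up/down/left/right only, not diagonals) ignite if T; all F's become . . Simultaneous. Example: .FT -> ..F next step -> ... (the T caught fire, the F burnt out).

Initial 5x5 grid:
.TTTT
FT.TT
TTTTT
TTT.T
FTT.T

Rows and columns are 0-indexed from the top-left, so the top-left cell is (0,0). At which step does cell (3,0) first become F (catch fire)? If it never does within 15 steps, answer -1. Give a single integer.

Step 1: cell (3,0)='F' (+4 fires, +2 burnt)
  -> target ignites at step 1
Step 2: cell (3,0)='.' (+4 fires, +4 burnt)
Step 3: cell (3,0)='.' (+3 fires, +4 burnt)
Step 4: cell (3,0)='.' (+2 fires, +3 burnt)
Step 5: cell (3,0)='.' (+3 fires, +2 burnt)
Step 6: cell (3,0)='.' (+2 fires, +3 burnt)
Step 7: cell (3,0)='.' (+1 fires, +2 burnt)
Step 8: cell (3,0)='.' (+0 fires, +1 burnt)
  fire out at step 8

1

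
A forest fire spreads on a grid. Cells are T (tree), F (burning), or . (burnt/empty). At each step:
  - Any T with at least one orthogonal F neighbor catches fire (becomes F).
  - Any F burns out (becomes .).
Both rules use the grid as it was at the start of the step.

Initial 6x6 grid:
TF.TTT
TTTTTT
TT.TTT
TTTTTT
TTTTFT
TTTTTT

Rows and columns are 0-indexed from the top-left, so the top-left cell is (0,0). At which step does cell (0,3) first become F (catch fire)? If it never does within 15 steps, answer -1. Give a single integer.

Step 1: cell (0,3)='T' (+6 fires, +2 burnt)
Step 2: cell (0,3)='T' (+9 fires, +6 burnt)
Step 3: cell (0,3)='T' (+9 fires, +9 burnt)
Step 4: cell (0,3)='F' (+6 fires, +9 burnt)
  -> target ignites at step 4
Step 5: cell (0,3)='.' (+2 fires, +6 burnt)
Step 6: cell (0,3)='.' (+0 fires, +2 burnt)
  fire out at step 6

4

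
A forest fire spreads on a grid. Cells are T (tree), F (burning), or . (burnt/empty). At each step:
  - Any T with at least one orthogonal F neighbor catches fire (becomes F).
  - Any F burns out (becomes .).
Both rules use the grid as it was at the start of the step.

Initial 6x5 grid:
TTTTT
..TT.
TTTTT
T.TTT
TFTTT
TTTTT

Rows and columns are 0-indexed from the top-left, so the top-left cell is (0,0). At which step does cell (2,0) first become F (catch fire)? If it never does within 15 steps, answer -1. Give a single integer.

Step 1: cell (2,0)='T' (+3 fires, +1 burnt)
Step 2: cell (2,0)='T' (+5 fires, +3 burnt)
Step 3: cell (2,0)='F' (+5 fires, +5 burnt)
  -> target ignites at step 3
Step 4: cell (2,0)='.' (+5 fires, +5 burnt)
Step 5: cell (2,0)='.' (+3 fires, +5 burnt)
Step 6: cell (2,0)='.' (+2 fires, +3 burnt)
Step 7: cell (2,0)='.' (+2 fires, +2 burnt)
Step 8: cell (2,0)='.' (+0 fires, +2 burnt)
  fire out at step 8

3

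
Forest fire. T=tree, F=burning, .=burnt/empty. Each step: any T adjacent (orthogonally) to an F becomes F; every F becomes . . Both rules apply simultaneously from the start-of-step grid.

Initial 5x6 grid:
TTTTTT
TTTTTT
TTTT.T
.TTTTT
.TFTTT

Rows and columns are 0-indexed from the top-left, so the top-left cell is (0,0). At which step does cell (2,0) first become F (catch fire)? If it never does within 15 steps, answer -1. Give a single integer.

Step 1: cell (2,0)='T' (+3 fires, +1 burnt)
Step 2: cell (2,0)='T' (+4 fires, +3 burnt)
Step 3: cell (2,0)='T' (+5 fires, +4 burnt)
Step 4: cell (2,0)='F' (+5 fires, +5 burnt)
  -> target ignites at step 4
Step 5: cell (2,0)='.' (+5 fires, +5 burnt)
Step 6: cell (2,0)='.' (+3 fires, +5 burnt)
Step 7: cell (2,0)='.' (+1 fires, +3 burnt)
Step 8: cell (2,0)='.' (+0 fires, +1 burnt)
  fire out at step 8

4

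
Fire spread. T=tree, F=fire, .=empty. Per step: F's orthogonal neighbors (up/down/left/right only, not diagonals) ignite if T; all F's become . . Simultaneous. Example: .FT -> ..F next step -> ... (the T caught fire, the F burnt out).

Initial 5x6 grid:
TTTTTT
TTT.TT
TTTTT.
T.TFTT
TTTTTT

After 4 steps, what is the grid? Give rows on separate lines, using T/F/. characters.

Step 1: 4 trees catch fire, 1 burn out
  TTTTTT
  TTT.TT
  TTTFT.
  T.F.FT
  TTTFTT
Step 2: 5 trees catch fire, 4 burn out
  TTTTTT
  TTT.TT
  TTF.F.
  T....F
  TTF.FT
Step 3: 5 trees catch fire, 5 burn out
  TTTTTT
  TTF.FT
  TF....
  T.....
  TF...F
Step 4: 6 trees catch fire, 5 burn out
  TTFTFT
  TF...F
  F.....
  T.....
  F.....

TTFTFT
TF...F
F.....
T.....
F.....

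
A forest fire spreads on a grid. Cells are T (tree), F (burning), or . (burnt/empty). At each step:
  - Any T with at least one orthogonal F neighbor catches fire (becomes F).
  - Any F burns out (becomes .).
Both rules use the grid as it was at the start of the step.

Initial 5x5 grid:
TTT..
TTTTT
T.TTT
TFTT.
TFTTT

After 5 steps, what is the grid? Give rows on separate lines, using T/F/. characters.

Step 1: 4 trees catch fire, 2 burn out
  TTT..
  TTTTT
  T.TTT
  F.FT.
  F.FTT
Step 2: 4 trees catch fire, 4 burn out
  TTT..
  TTTTT
  F.FTT
  ...F.
  ...FT
Step 3: 4 trees catch fire, 4 burn out
  TTT..
  FTFTT
  ...FT
  .....
  ....F
Step 4: 5 trees catch fire, 4 burn out
  FTF..
  .F.FT
  ....F
  .....
  .....
Step 5: 2 trees catch fire, 5 burn out
  .F...
  ....F
  .....
  .....
  .....

.F...
....F
.....
.....
.....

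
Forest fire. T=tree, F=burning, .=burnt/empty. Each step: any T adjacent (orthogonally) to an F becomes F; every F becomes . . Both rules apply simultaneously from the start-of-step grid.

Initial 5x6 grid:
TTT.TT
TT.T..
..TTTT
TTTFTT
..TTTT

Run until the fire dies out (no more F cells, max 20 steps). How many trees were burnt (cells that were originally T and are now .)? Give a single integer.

Step 1: +4 fires, +1 burnt (F count now 4)
Step 2: +7 fires, +4 burnt (F count now 7)
Step 3: +3 fires, +7 burnt (F count now 3)
Step 4: +0 fires, +3 burnt (F count now 0)
Fire out after step 4
Initially T: 21, now '.': 23
Total burnt (originally-T cells now '.'): 14

Answer: 14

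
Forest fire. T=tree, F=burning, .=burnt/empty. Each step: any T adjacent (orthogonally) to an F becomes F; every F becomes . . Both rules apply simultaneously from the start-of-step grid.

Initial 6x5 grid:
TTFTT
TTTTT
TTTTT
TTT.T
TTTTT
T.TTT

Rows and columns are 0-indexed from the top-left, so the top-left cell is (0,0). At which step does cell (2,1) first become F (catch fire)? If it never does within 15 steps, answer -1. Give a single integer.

Step 1: cell (2,1)='T' (+3 fires, +1 burnt)
Step 2: cell (2,1)='T' (+5 fires, +3 burnt)
Step 3: cell (2,1)='F' (+5 fires, +5 burnt)
  -> target ignites at step 3
Step 4: cell (2,1)='.' (+4 fires, +5 burnt)
Step 5: cell (2,1)='.' (+5 fires, +4 burnt)
Step 6: cell (2,1)='.' (+3 fires, +5 burnt)
Step 7: cell (2,1)='.' (+2 fires, +3 burnt)
Step 8: cell (2,1)='.' (+0 fires, +2 burnt)
  fire out at step 8

3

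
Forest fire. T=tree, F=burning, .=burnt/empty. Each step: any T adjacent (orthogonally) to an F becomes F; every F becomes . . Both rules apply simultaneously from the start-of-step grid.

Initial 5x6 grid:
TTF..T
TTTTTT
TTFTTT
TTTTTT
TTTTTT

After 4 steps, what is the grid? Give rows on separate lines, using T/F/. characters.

Step 1: 5 trees catch fire, 2 burn out
  TF...T
  TTFTTT
  TF.FTT
  TTFTTT
  TTTTTT
Step 2: 8 trees catch fire, 5 burn out
  F....T
  TF.FTT
  F...FT
  TF.FTT
  TTFTTT
Step 3: 7 trees catch fire, 8 burn out
  .....T
  F...FT
  .....F
  F...FT
  TF.FTT
Step 4: 4 trees catch fire, 7 burn out
  .....T
  .....F
  ......
  .....F
  F...FT

.....T
.....F
......
.....F
F...FT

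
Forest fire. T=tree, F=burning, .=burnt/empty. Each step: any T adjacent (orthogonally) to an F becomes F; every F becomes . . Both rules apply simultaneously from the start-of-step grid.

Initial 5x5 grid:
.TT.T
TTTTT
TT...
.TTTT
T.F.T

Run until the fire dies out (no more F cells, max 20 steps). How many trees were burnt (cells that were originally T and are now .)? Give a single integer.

Answer: 15

Derivation:
Step 1: +1 fires, +1 burnt (F count now 1)
Step 2: +2 fires, +1 burnt (F count now 2)
Step 3: +2 fires, +2 burnt (F count now 2)
Step 4: +3 fires, +2 burnt (F count now 3)
Step 5: +3 fires, +3 burnt (F count now 3)
Step 6: +2 fires, +3 burnt (F count now 2)
Step 7: +1 fires, +2 burnt (F count now 1)
Step 8: +1 fires, +1 burnt (F count now 1)
Step 9: +0 fires, +1 burnt (F count now 0)
Fire out after step 9
Initially T: 16, now '.': 24
Total burnt (originally-T cells now '.'): 15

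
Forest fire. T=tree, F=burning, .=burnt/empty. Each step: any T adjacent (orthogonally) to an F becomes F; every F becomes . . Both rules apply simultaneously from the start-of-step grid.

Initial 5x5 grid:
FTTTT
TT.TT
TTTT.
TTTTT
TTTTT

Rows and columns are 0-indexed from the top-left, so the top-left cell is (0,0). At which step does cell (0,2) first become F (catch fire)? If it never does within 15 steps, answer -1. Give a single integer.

Step 1: cell (0,2)='T' (+2 fires, +1 burnt)
Step 2: cell (0,2)='F' (+3 fires, +2 burnt)
  -> target ignites at step 2
Step 3: cell (0,2)='.' (+3 fires, +3 burnt)
Step 4: cell (0,2)='.' (+5 fires, +3 burnt)
Step 5: cell (0,2)='.' (+4 fires, +5 burnt)
Step 6: cell (0,2)='.' (+2 fires, +4 burnt)
Step 7: cell (0,2)='.' (+2 fires, +2 burnt)
Step 8: cell (0,2)='.' (+1 fires, +2 burnt)
Step 9: cell (0,2)='.' (+0 fires, +1 burnt)
  fire out at step 9

2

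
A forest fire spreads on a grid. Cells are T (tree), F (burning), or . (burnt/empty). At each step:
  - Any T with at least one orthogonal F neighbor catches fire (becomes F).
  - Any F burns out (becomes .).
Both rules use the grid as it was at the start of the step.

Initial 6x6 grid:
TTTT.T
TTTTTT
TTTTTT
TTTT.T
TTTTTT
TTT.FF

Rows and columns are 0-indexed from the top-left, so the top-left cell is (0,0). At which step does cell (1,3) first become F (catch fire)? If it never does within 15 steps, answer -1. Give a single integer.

Step 1: cell (1,3)='T' (+2 fires, +2 burnt)
Step 2: cell (1,3)='T' (+2 fires, +2 burnt)
Step 3: cell (1,3)='T' (+3 fires, +2 burnt)
Step 4: cell (1,3)='T' (+6 fires, +3 burnt)
Step 5: cell (1,3)='F' (+7 fires, +6 burnt)
  -> target ignites at step 5
Step 6: cell (1,3)='.' (+5 fires, +7 burnt)
Step 7: cell (1,3)='.' (+3 fires, +5 burnt)
Step 8: cell (1,3)='.' (+2 fires, +3 burnt)
Step 9: cell (1,3)='.' (+1 fires, +2 burnt)
Step 10: cell (1,3)='.' (+0 fires, +1 burnt)
  fire out at step 10

5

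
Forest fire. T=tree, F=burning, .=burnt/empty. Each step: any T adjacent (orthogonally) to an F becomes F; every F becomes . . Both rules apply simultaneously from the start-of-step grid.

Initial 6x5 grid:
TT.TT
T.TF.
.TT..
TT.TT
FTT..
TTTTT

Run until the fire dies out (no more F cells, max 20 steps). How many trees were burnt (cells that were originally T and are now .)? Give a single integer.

Answer: 14

Derivation:
Step 1: +5 fires, +2 burnt (F count now 5)
Step 2: +5 fires, +5 burnt (F count now 5)
Step 3: +2 fires, +5 burnt (F count now 2)
Step 4: +1 fires, +2 burnt (F count now 1)
Step 5: +1 fires, +1 burnt (F count now 1)
Step 6: +0 fires, +1 burnt (F count now 0)
Fire out after step 6
Initially T: 19, now '.': 25
Total burnt (originally-T cells now '.'): 14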